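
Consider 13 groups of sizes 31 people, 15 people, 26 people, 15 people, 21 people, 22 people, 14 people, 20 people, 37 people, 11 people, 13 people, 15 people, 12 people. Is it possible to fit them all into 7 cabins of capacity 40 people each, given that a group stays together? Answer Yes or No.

A valid assignment using 7 cabins:
  cabin 1: 37 = 37
  cabin 2: 31 = 31
  cabin 3: 26 + 14 = 40
  cabin 4: 22 + 15 = 37
  cabin 5: 21 + 15 = 36
  cabin 6: 20 + 15 = 35
  cabin 7: 13 + 12 + 11 = 36
Every load is within 40 people, so 7 cabins suffice.

Yes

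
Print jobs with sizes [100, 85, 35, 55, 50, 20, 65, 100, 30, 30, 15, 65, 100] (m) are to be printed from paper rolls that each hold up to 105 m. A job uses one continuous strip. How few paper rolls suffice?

Total = 100 + 100 + 100 + 85 + 65 + 65 + 55 + 50 + 35 + 30 + 30 + 20 + 15 = 750 m.
Lower bound: ⌈750/105⌉ = 8 paper rolls.
A packing using 8 paper rolls:
  roll 1: 100 = 100
  roll 2: 100 = 100
  roll 3: 100 = 100
  roll 4: 85 + 20 = 105
  roll 5: 65 + 35 = 100
  roll 6: 65 + 30 = 95
  roll 7: 55 + 50 = 105
  roll 8: 30 + 15 = 45
This matches the lower bound, so 8 is optimal.

8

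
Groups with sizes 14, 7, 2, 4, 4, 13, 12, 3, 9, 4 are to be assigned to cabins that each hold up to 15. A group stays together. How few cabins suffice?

5

Total = 14 + 13 + 12 + 9 + 7 + 4 + 4 + 4 + 3 + 2 = 72.
Lower bound: ⌈72/15⌉ = 5 cabins.
A packing using 5 cabins:
  cabin 1: 14 = 14
  cabin 2: 13 + 2 = 15
  cabin 3: 12 + 3 = 15
  cabin 4: 9 + 4 = 13
  cabin 5: 7 + 4 + 4 = 15
This matches the lower bound, so 5 is optimal.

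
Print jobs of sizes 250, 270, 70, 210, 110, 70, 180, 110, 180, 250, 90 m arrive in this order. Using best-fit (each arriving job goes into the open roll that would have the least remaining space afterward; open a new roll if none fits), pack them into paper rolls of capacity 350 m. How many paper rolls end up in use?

  250 → roll 1 (new)  [load 250/350]
  270 → roll 2 (new)  [load 270/350]
  70 → roll 2  [load 340/350]
  210 → roll 3 (new)  [load 210/350]
  110 → roll 3  [load 320/350]
  70 → roll 1  [load 320/350]
  180 → roll 4 (new)  [load 180/350]
  110 → roll 4  [load 290/350]
  180 → roll 5 (new)  [load 180/350]
  250 → roll 6 (new)  [load 250/350]
  90 → roll 6  [load 340/350]
6 paper rolls opened.

6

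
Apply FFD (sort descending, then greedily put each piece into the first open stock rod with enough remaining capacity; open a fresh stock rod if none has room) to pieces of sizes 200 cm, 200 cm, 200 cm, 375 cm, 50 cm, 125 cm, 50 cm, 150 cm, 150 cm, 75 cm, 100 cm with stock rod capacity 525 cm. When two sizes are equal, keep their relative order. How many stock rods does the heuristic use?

Sorted descending: 375, 200, 200, 200, 150, 150, 125, 100, 75, 50, 50.
  375 → stock rod 1 (new)  [load 375/525]
  200 → stock rod 2 (new)  [load 200/525]
  200 → stock rod 2  [load 400/525]
  200 → stock rod 3 (new)  [load 200/525]
  150 → stock rod 1  [load 525/525]
  150 → stock rod 3  [load 350/525]
  125 → stock rod 2  [load 525/525]
  100 → stock rod 3  [load 450/525]
  75 → stock rod 3  [load 525/525]
  50 → stock rod 4 (new)  [load 50/525]
  50 → stock rod 4  [load 100/525]
4 stock rods opened.

4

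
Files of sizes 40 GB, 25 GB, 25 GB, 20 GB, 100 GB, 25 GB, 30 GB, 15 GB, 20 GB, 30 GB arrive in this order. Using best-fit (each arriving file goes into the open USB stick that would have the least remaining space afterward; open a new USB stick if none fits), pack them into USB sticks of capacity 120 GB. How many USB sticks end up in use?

3

  40 → USB stick 1 (new)  [load 40/120]
  25 → USB stick 1  [load 65/120]
  25 → USB stick 1  [load 90/120]
  20 → USB stick 1  [load 110/120]
  100 → USB stick 2 (new)  [load 100/120]
  25 → USB stick 3 (new)  [load 25/120]
  30 → USB stick 3  [load 55/120]
  15 → USB stick 2  [load 115/120]
  20 → USB stick 3  [load 75/120]
  30 → USB stick 3  [load 105/120]
3 USB sticks opened.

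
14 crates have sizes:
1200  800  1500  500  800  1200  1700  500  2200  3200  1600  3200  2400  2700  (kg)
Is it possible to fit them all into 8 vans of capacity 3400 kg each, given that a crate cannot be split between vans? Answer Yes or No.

A valid assignment using 8 vans:
  van 1: 3200 = 3200
  van 2: 3200 = 3200
  van 3: 2700 + 500 = 3200
  van 4: 2400 + 800 = 3200
  van 5: 2200 + 1200 = 3400
  van 6: 1700 + 1600 = 3300
  van 7: 1500 + 1200 + 500 = 3200
  van 8: 800 = 800
Every load is within 3400 kg, so 8 vans suffice.

Yes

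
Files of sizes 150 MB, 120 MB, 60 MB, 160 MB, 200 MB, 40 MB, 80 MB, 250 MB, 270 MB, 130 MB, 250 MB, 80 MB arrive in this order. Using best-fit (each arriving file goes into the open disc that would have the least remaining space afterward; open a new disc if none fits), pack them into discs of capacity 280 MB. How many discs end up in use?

  150 → disc 1 (new)  [load 150/280]
  120 → disc 1  [load 270/280]
  60 → disc 2 (new)  [load 60/280]
  160 → disc 2  [load 220/280]
  200 → disc 3 (new)  [load 200/280]
  40 → disc 2  [load 260/280]
  80 → disc 3  [load 280/280]
  250 → disc 4 (new)  [load 250/280]
  270 → disc 5 (new)  [load 270/280]
  130 → disc 6 (new)  [load 130/280]
  250 → disc 7 (new)  [load 250/280]
  80 → disc 6  [load 210/280]
7 discs opened.

7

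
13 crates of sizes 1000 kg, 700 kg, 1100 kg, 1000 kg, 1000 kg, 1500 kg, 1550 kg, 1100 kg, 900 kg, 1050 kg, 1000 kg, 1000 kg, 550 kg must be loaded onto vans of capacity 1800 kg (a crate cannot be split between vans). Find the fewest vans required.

Total = 1550 + 1500 + 1100 + 1100 + 1050 + 1000 + 1000 + 1000 + 1000 + 1000 + 900 + 700 + 550 = 13450 kg.
Lower bound: ⌈13450/1800⌉ = 8 vans.
Also, 10 crates each exceed 900 kg, and no two of those can share a van, so at least 10 vans are needed.
A packing using 11 vans:
  van 1: 1550 = 1550
  van 2: 1500 = 1500
  van 3: 1100 + 700 = 1800
  van 4: 1100 + 550 = 1650
  van 5: 1050 = 1050
  van 6: 1000 = 1000
  van 7: 1000 = 1000
  van 8: 1000 = 1000
  van 9: 1000 = 1000
  van 10: 1000 = 1000
  van 11: 900 = 900
No arrangement into 10 vans stays within capacity, so 11 is optimal.

11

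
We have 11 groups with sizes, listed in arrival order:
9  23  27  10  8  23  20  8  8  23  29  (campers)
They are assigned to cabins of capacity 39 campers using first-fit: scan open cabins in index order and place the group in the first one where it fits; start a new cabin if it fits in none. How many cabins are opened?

6

  9 → cabin 1 (new)  [load 9/39]
  23 → cabin 1  [load 32/39]
  27 → cabin 2 (new)  [load 27/39]
  10 → cabin 2  [load 37/39]
  8 → cabin 3 (new)  [load 8/39]
  23 → cabin 3  [load 31/39]
  20 → cabin 4 (new)  [load 20/39]
  8 → cabin 3  [load 39/39]
  8 → cabin 4  [load 28/39]
  23 → cabin 5 (new)  [load 23/39]
  29 → cabin 6 (new)  [load 29/39]
6 cabins opened.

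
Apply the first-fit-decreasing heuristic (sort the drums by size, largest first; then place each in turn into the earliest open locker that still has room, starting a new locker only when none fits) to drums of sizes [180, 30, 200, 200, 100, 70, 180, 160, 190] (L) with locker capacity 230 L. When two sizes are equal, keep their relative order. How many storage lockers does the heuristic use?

7

Sorted descending: 200, 200, 190, 180, 180, 160, 100, 70, 30.
  200 → locker 1 (new)  [load 200/230]
  200 → locker 2 (new)  [load 200/230]
  190 → locker 3 (new)  [load 190/230]
  180 → locker 4 (new)  [load 180/230]
  180 → locker 5 (new)  [load 180/230]
  160 → locker 6 (new)  [load 160/230]
  100 → locker 7 (new)  [load 100/230]
  70 → locker 6  [load 230/230]
  30 → locker 1  [load 230/230]
7 storage lockers opened.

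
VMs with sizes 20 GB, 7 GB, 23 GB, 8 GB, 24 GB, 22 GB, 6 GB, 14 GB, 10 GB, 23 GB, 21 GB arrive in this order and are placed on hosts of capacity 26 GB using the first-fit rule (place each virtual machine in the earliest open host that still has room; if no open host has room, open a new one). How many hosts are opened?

  20 → host 1 (new)  [load 20/26]
  7 → host 2 (new)  [load 7/26]
  23 → host 3 (new)  [load 23/26]
  8 → host 2  [load 15/26]
  24 → host 4 (new)  [load 24/26]
  22 → host 5 (new)  [load 22/26]
  6 → host 1  [load 26/26]
  14 → host 6 (new)  [load 14/26]
  10 → host 2  [load 25/26]
  23 → host 7 (new)  [load 23/26]
  21 → host 8 (new)  [load 21/26]
8 hosts opened.

8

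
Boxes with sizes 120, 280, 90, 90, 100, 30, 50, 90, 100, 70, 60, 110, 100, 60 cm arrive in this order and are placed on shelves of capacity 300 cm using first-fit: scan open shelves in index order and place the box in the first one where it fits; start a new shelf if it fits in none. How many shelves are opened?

5

  120 → shelf 1 (new)  [load 120/300]
  280 → shelf 2 (new)  [load 280/300]
  90 → shelf 1  [load 210/300]
  90 → shelf 1  [load 300/300]
  100 → shelf 3 (new)  [load 100/300]
  30 → shelf 3  [load 130/300]
  50 → shelf 3  [load 180/300]
  90 → shelf 3  [load 270/300]
  100 → shelf 4 (new)  [load 100/300]
  70 → shelf 4  [load 170/300]
  60 → shelf 4  [load 230/300]
  110 → shelf 5 (new)  [load 110/300]
  100 → shelf 5  [load 210/300]
  60 → shelf 4  [load 290/300]
5 shelves opened.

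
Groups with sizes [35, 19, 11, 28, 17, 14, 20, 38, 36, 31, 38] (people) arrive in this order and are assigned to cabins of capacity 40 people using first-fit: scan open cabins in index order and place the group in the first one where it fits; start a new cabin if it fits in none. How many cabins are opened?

9

  35 → cabin 1 (new)  [load 35/40]
  19 → cabin 2 (new)  [load 19/40]
  11 → cabin 2  [load 30/40]
  28 → cabin 3 (new)  [load 28/40]
  17 → cabin 4 (new)  [load 17/40]
  14 → cabin 4  [load 31/40]
  20 → cabin 5 (new)  [load 20/40]
  38 → cabin 6 (new)  [load 38/40]
  36 → cabin 7 (new)  [load 36/40]
  31 → cabin 8 (new)  [load 31/40]
  38 → cabin 9 (new)  [load 38/40]
9 cabins opened.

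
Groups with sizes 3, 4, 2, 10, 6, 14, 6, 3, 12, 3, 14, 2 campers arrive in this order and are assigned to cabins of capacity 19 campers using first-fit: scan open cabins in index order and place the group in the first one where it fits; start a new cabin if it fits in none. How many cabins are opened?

  3 → cabin 1 (new)  [load 3/19]
  4 → cabin 1  [load 7/19]
  2 → cabin 1  [load 9/19]
  10 → cabin 1  [load 19/19]
  6 → cabin 2 (new)  [load 6/19]
  14 → cabin 3 (new)  [load 14/19]
  6 → cabin 2  [load 12/19]
  3 → cabin 2  [load 15/19]
  12 → cabin 4 (new)  [load 12/19]
  3 → cabin 2  [load 18/19]
  14 → cabin 5 (new)  [load 14/19]
  2 → cabin 3  [load 16/19]
5 cabins opened.

5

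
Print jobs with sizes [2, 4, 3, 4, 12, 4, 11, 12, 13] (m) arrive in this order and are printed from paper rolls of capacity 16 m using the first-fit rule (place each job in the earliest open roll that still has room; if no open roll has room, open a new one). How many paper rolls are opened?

  2 → roll 1 (new)  [load 2/16]
  4 → roll 1  [load 6/16]
  3 → roll 1  [load 9/16]
  4 → roll 1  [load 13/16]
  12 → roll 2 (new)  [load 12/16]
  4 → roll 2  [load 16/16]
  11 → roll 3 (new)  [load 11/16]
  12 → roll 4 (new)  [load 12/16]
  13 → roll 5 (new)  [load 13/16]
5 paper rolls opened.

5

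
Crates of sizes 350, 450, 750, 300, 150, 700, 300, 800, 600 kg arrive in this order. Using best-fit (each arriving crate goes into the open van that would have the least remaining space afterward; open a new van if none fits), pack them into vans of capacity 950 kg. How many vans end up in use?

  350 → van 1 (new)  [load 350/950]
  450 → van 1  [load 800/950]
  750 → van 2 (new)  [load 750/950]
  300 → van 3 (new)  [load 300/950]
  150 → van 1  [load 950/950]
  700 → van 4 (new)  [load 700/950]
  300 → van 3  [load 600/950]
  800 → van 5 (new)  [load 800/950]
  600 → van 6 (new)  [load 600/950]
6 vans opened.

6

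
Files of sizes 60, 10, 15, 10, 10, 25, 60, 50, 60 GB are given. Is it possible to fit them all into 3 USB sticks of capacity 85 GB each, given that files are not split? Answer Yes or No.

No

Total = 300 GB; ⌈300/85⌉ = 4.
At least 4 USB sticks are required, but only 3 are allowed.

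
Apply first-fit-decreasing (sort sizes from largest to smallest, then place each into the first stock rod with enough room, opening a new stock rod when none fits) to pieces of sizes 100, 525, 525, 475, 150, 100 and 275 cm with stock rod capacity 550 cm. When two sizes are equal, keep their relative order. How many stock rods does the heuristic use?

5

Sorted descending: 525, 525, 475, 275, 150, 100, 100.
  525 → stock rod 1 (new)  [load 525/550]
  525 → stock rod 2 (new)  [load 525/550]
  475 → stock rod 3 (new)  [load 475/550]
  275 → stock rod 4 (new)  [load 275/550]
  150 → stock rod 4  [load 425/550]
  100 → stock rod 4  [load 525/550]
  100 → stock rod 5 (new)  [load 100/550]
5 stock rods opened.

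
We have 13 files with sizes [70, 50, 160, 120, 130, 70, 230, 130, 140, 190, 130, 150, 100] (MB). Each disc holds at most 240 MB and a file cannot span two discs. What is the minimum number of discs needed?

Total = 230 + 190 + 160 + 150 + 140 + 130 + 130 + 130 + 120 + 100 + 70 + 70 + 50 = 1670 MB.
Lower bound: ⌈1670/240⌉ = 7 discs.
Also, 8 files each exceed 120 MB, and no two of those can share a disc, so at least 8 discs are needed.
A packing using 9 discs:
  disc 1: 230 = 230
  disc 2: 190 + 50 = 240
  disc 3: 160 + 70 = 230
  disc 4: 150 + 70 = 220
  disc 5: 140 + 100 = 240
  disc 6: 130 = 130
  disc 7: 130 = 130
  disc 8: 130 = 130
  disc 9: 120 = 120
No arrangement into 8 discs stays within capacity, so 9 is optimal.

9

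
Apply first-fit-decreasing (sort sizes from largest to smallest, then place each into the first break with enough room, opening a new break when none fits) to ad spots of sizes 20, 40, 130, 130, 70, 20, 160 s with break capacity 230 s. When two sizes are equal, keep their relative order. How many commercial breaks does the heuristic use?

Sorted descending: 160, 130, 130, 70, 40, 20, 20.
  160 → break 1 (new)  [load 160/230]
  130 → break 2 (new)  [load 130/230]
  130 → break 3 (new)  [load 130/230]
  70 → break 1  [load 230/230]
  40 → break 2  [load 170/230]
  20 → break 2  [load 190/230]
  20 → break 2  [load 210/230]
3 commercial breaks opened.

3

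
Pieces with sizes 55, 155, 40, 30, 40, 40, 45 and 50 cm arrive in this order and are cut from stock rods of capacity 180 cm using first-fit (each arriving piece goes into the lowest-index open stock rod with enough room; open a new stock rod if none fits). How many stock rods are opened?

3

  55 → stock rod 1 (new)  [load 55/180]
  155 → stock rod 2 (new)  [load 155/180]
  40 → stock rod 1  [load 95/180]
  30 → stock rod 1  [load 125/180]
  40 → stock rod 1  [load 165/180]
  40 → stock rod 3 (new)  [load 40/180]
  45 → stock rod 3  [load 85/180]
  50 → stock rod 3  [load 135/180]
3 stock rods opened.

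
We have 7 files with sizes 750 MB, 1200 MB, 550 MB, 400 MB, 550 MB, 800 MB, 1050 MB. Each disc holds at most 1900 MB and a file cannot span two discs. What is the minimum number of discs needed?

3

Total = 1200 + 1050 + 800 + 750 + 550 + 550 + 400 = 5300 MB.
Lower bound: ⌈5300/1900⌉ = 3 discs.
A packing using 3 discs:
  disc 1: 1200 + 550 = 1750
  disc 2: 1050 + 800 = 1850
  disc 3: 750 + 550 + 400 = 1700
This matches the lower bound, so 3 is optimal.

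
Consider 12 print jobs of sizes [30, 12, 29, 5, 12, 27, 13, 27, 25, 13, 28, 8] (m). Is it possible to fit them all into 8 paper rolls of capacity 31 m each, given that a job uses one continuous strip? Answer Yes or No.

No

Total = 229 m; ⌈229/31⌉ = 8.
The bound of 8 does not rule out 8, but exhaustive search shows no assignment into 8 paper rolls of capacity 31 m exists — the minimum is 9.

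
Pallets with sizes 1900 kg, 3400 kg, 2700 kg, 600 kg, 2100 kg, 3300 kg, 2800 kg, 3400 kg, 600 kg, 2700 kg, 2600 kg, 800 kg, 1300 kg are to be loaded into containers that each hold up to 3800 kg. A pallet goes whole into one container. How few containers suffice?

9

Total = 3400 + 3400 + 3300 + 2800 + 2700 + 2700 + 2600 + 2100 + 1900 + 1300 + 800 + 600 + 600 = 28200 kg.
Lower bound: ⌈28200/3800⌉ = 8 containers.
A packing using 9 containers:
  container 1: 3400 = 3400
  container 2: 3400 = 3400
  container 3: 3300 = 3300
  container 4: 2800 + 800 = 3600
  container 5: 2700 + 600 = 3300
  container 6: 2700 + 600 = 3300
  container 7: 2600 = 2600
  container 8: 2100 + 1300 = 3400
  container 9: 1900 = 1900
No arrangement into 8 containers stays within capacity, so 9 is optimal.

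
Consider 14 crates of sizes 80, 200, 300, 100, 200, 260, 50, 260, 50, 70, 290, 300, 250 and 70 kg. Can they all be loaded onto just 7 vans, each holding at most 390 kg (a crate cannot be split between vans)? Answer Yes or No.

Total = 2480 kg; ⌈2480/390⌉ = 7.
8 crates each exceed half the capacity and cannot share a van, forcing at least 8 vans.
At least 8 vans are required, but only 7 are allowed.

No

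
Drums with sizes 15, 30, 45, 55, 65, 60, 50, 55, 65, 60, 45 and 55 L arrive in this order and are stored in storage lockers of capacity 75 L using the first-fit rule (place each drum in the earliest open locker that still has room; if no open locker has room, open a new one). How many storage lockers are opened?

  15 → locker 1 (new)  [load 15/75]
  30 → locker 1  [load 45/75]
  45 → locker 2 (new)  [load 45/75]
  55 → locker 3 (new)  [load 55/75]
  65 → locker 4 (new)  [load 65/75]
  60 → locker 5 (new)  [load 60/75]
  50 → locker 6 (new)  [load 50/75]
  55 → locker 7 (new)  [load 55/75]
  65 → locker 8 (new)  [load 65/75]
  60 → locker 9 (new)  [load 60/75]
  45 → locker 10 (new)  [load 45/75]
  55 → locker 11 (new)  [load 55/75]
11 storage lockers opened.

11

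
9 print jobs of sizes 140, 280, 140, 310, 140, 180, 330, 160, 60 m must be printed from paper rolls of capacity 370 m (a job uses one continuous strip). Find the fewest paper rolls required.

6

Total = 330 + 310 + 280 + 180 + 160 + 140 + 140 + 140 + 60 = 1740 m.
Lower bound: ⌈1740/370⌉ = 5 paper rolls.
A packing using 6 paper rolls:
  roll 1: 330 = 330
  roll 2: 310 + 60 = 370
  roll 3: 280 = 280
  roll 4: 180 + 160 = 340
  roll 5: 140 + 140 = 280
  roll 6: 140 = 140
No arrangement into 5 paper rolls stays within capacity, so 6 is optimal.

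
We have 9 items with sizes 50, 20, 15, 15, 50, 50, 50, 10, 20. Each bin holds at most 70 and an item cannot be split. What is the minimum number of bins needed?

Total = 50 + 50 + 50 + 50 + 20 + 20 + 15 + 15 + 10 = 280.
Lower bound: ⌈280/70⌉ = 4 bins.
A packing using 5 bins:
  bin 1: 50 + 20 = 70
  bin 2: 50 + 20 = 70
  bin 3: 50 + 15 = 65
  bin 4: 50 + 15 = 65
  bin 5: 10 = 10
No arrangement into 4 bins stays within capacity, so 5 is optimal.

5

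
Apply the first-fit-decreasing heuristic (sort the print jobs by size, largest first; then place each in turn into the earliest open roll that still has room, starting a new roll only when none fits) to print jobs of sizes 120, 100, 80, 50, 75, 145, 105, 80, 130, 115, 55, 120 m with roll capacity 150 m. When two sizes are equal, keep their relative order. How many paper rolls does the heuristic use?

10

Sorted descending: 145, 130, 120, 120, 115, 105, 100, 80, 80, 75, 55, 50.
  145 → roll 1 (new)  [load 145/150]
  130 → roll 2 (new)  [load 130/150]
  120 → roll 3 (new)  [load 120/150]
  120 → roll 4 (new)  [load 120/150]
  115 → roll 5 (new)  [load 115/150]
  105 → roll 6 (new)  [load 105/150]
  100 → roll 7 (new)  [load 100/150]
  80 → roll 8 (new)  [load 80/150]
  80 → roll 9 (new)  [load 80/150]
  75 → roll 10 (new)  [load 75/150]
  55 → roll 8  [load 135/150]
  50 → roll 7  [load 150/150]
10 paper rolls opened.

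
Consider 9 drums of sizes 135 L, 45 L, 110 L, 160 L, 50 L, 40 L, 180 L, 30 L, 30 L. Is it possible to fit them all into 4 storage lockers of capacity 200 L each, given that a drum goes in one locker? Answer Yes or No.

Total = 780 L; ⌈780/200⌉ = 4.
The bound of 4 does not rule out 4, but exhaustive search shows no assignment into 4 storage lockers of capacity 200 L exists — the minimum is 5.

No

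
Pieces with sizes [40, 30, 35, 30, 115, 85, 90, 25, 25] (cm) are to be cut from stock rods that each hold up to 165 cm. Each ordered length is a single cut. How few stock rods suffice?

Total = 115 + 90 + 85 + 40 + 35 + 30 + 30 + 25 + 25 = 475 cm.
Lower bound: ⌈475/165⌉ = 3 stock rods.
A packing using 3 stock rods:
  stock rod 1: 115 + 40 = 155
  stock rod 2: 90 + 35 + 30 = 155
  stock rod 3: 85 + 30 + 25 + 25 = 165
This matches the lower bound, so 3 is optimal.

3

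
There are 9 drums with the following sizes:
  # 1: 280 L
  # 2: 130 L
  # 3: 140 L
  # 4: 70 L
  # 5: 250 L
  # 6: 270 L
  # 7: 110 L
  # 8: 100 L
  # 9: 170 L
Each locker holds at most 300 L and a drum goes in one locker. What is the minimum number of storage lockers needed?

6

Total = 280 + 270 + 250 + 170 + 140 + 130 + 110 + 100 + 70 = 1520 L.
Lower bound: ⌈1520/300⌉ = 6 storage lockers.
A packing using 6 storage lockers:
  locker 1: 280 = 280
  locker 2: 270 = 270
  locker 3: 250 = 250
  locker 4: 170 + 130 = 300
  locker 5: 140 + 110 = 250
  locker 6: 100 + 70 = 170
This matches the lower bound, so 6 is optimal.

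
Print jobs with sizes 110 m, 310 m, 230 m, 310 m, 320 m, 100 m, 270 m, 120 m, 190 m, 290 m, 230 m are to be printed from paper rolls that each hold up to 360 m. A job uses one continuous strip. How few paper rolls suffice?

Total = 320 + 310 + 310 + 290 + 270 + 230 + 230 + 190 + 120 + 110 + 100 = 2480 m.
Lower bound: ⌈2480/360⌉ = 7 paper rolls.
Also, 8 print jobs each exceed 180 m, and no two of those can share a roll, so at least 8 paper rolls are needed.
A packing using 8 paper rolls:
  roll 1: 320 = 320
  roll 2: 310 = 310
  roll 3: 310 = 310
  roll 4: 290 = 290
  roll 5: 270 = 270
  roll 6: 230 + 120 = 350
  roll 7: 230 + 110 = 340
  roll 8: 190 + 100 = 290
This matches the lower bound, so 8 is optimal.

8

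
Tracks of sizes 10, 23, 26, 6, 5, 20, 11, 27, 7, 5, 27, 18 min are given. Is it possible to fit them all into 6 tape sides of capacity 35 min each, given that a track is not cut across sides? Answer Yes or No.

A valid assignment using 6 tape sides:
  side 1: 27 + 7 = 34
  side 2: 27 + 6 = 33
  side 3: 26 + 5 = 31
  side 4: 23 + 11 = 34
  side 5: 20 + 10 + 5 = 35
  side 6: 18 = 18
Every load is within 35 min, so 6 tape sides suffice.

Yes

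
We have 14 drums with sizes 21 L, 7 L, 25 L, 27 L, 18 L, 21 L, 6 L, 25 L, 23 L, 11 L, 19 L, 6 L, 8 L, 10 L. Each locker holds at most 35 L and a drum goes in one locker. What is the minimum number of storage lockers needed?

8

Total = 27 + 25 + 25 + 23 + 21 + 21 + 19 + 18 + 11 + 10 + 8 + 7 + 6 + 6 = 227 L.
Lower bound: ⌈227/35⌉ = 7 storage lockers.
Also, 8 drums each exceed 35/2 L, and no two of those can share a locker, so at least 8 storage lockers are needed.
A packing using 8 storage lockers:
  locker 1: 27 + 8 = 35
  locker 2: 25 + 10 = 35
  locker 3: 25 + 7 = 32
  locker 4: 23 + 11 = 34
  locker 5: 21 + 6 + 6 = 33
  locker 6: 21 = 21
  locker 7: 19 = 19
  locker 8: 18 = 18
This matches the lower bound, so 8 is optimal.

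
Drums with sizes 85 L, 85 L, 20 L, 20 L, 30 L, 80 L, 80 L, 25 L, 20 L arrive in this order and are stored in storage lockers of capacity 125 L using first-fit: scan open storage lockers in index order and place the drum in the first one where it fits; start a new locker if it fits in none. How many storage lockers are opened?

  85 → locker 1 (new)  [load 85/125]
  85 → locker 2 (new)  [load 85/125]
  20 → locker 1  [load 105/125]
  20 → locker 1  [load 125/125]
  30 → locker 2  [load 115/125]
  80 → locker 3 (new)  [load 80/125]
  80 → locker 4 (new)  [load 80/125]
  25 → locker 3  [load 105/125]
  20 → locker 3  [load 125/125]
4 storage lockers opened.

4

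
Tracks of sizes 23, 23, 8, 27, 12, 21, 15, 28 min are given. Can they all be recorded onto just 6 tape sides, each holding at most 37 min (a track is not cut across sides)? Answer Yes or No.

Yes

A valid assignment using 5 tape sides:
  side 1: 28 + 8 = 36
  side 2: 27 = 27
  side 3: 23 + 12 = 35
  side 4: 23 = 23
  side 5: 21 + 15 = 36
That uses only 5 ≤ 6, so 6 tape sides are enough.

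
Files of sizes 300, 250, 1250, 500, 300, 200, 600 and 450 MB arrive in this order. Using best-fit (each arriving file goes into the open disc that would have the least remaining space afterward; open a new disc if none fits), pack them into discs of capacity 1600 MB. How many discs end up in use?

  300 → disc 1 (new)  [load 300/1600]
  250 → disc 1  [load 550/1600]
  1250 → disc 2 (new)  [load 1250/1600]
  500 → disc 1  [load 1050/1600]
  300 → disc 2  [load 1550/1600]
  200 → disc 1  [load 1250/1600]
  600 → disc 3 (new)  [load 600/1600]
  450 → disc 3  [load 1050/1600]
3 discs opened.

3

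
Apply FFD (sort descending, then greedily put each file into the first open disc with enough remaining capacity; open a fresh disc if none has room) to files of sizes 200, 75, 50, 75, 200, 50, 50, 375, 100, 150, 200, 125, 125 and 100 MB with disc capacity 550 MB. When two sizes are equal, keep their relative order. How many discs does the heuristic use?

Sorted descending: 375, 200, 200, 200, 150, 125, 125, 100, 100, 75, 75, 50, 50, 50.
  375 → disc 1 (new)  [load 375/550]
  200 → disc 2 (new)  [load 200/550]
  200 → disc 2  [load 400/550]
  200 → disc 3 (new)  [load 200/550]
  150 → disc 1  [load 525/550]
  125 → disc 2  [load 525/550]
  125 → disc 3  [load 325/550]
  100 → disc 3  [load 425/550]
  100 → disc 3  [load 525/550]
  75 → disc 4 (new)  [load 75/550]
  75 → disc 4  [load 150/550]
  50 → disc 4  [load 200/550]
  50 → disc 4  [load 250/550]
  50 → disc 4  [load 300/550]
4 discs opened.

4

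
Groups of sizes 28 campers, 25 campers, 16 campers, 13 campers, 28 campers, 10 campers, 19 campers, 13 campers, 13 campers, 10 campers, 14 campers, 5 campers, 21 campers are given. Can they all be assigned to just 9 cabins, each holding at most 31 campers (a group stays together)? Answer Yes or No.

Yes

A valid assignment using 8 cabins:
  cabin 1: 28 = 28
  cabin 2: 28 = 28
  cabin 3: 25 + 5 = 30
  cabin 4: 21 + 10 = 31
  cabin 5: 19 + 10 = 29
  cabin 6: 16 + 14 = 30
  cabin 7: 13 + 13 = 26
  cabin 8: 13 = 13
That uses only 8 ≤ 9, so 9 cabins are enough.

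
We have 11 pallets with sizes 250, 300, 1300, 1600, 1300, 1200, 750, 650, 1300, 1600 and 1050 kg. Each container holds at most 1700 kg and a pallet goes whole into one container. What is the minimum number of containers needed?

Total = 1600 + 1600 + 1300 + 1300 + 1300 + 1200 + 1050 + 750 + 650 + 300 + 250 = 11300 kg.
Lower bound: ⌈11300/1700⌉ = 7 containers.
A packing using 8 containers:
  container 1: 1600 = 1600
  container 2: 1600 = 1600
  container 3: 1300 + 300 = 1600
  container 4: 1300 + 250 = 1550
  container 5: 1300 = 1300
  container 6: 1200 = 1200
  container 7: 1050 + 650 = 1700
  container 8: 750 = 750
No arrangement into 7 containers stays within capacity, so 8 is optimal.

8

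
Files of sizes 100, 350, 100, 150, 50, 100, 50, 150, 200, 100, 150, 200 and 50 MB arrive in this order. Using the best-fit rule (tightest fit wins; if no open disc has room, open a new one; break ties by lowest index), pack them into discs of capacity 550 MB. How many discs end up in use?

4

  100 → disc 1 (new)  [load 100/550]
  350 → disc 1  [load 450/550]
  100 → disc 1  [load 550/550]
  150 → disc 2 (new)  [load 150/550]
  50 → disc 2  [load 200/550]
  100 → disc 2  [load 300/550]
  50 → disc 2  [load 350/550]
  150 → disc 2  [load 500/550]
  200 → disc 3 (new)  [load 200/550]
  100 → disc 3  [load 300/550]
  150 → disc 3  [load 450/550]
  200 → disc 4 (new)  [load 200/550]
  50 → disc 2  [load 550/550]
4 discs opened.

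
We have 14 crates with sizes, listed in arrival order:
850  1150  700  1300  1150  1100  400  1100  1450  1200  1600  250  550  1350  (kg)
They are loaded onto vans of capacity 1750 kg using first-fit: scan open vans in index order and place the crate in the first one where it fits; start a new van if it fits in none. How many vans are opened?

  850 → van 1 (new)  [load 850/1750]
  1150 → van 2 (new)  [load 1150/1750]
  700 → van 1  [load 1550/1750]
  1300 → van 3 (new)  [load 1300/1750]
  1150 → van 4 (new)  [load 1150/1750]
  1100 → van 5 (new)  [load 1100/1750]
  400 → van 2  [load 1550/1750]
  1100 → van 6 (new)  [load 1100/1750]
  1450 → van 7 (new)  [load 1450/1750]
  1200 → van 8 (new)  [load 1200/1750]
  1600 → van 9 (new)  [load 1600/1750]
  250 → van 3  [load 1550/1750]
  550 → van 4  [load 1700/1750]
  1350 → van 10 (new)  [load 1350/1750]
10 vans opened.

10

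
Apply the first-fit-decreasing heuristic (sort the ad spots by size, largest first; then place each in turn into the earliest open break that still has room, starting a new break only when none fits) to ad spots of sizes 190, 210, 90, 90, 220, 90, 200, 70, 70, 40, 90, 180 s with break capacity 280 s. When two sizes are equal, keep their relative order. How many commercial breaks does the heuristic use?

Sorted descending: 220, 210, 200, 190, 180, 90, 90, 90, 90, 70, 70, 40.
  220 → break 1 (new)  [load 220/280]
  210 → break 2 (new)  [load 210/280]
  200 → break 3 (new)  [load 200/280]
  190 → break 4 (new)  [load 190/280]
  180 → break 5 (new)  [load 180/280]
  90 → break 4  [load 280/280]
  90 → break 5  [load 270/280]
  90 → break 6 (new)  [load 90/280]
  90 → break 6  [load 180/280]
  70 → break 2  [load 280/280]
  70 → break 3  [load 270/280]
  40 → break 1  [load 260/280]
6 commercial breaks opened.

6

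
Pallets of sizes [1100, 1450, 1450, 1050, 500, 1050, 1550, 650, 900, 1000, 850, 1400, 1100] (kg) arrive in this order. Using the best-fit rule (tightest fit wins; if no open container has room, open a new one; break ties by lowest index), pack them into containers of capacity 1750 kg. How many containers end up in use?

  1100 → container 1 (new)  [load 1100/1750]
  1450 → container 2 (new)  [load 1450/1750]
  1450 → container 3 (new)  [load 1450/1750]
  1050 → container 4 (new)  [load 1050/1750]
  500 → container 1  [load 1600/1750]
  1050 → container 5 (new)  [load 1050/1750]
  1550 → container 6 (new)  [load 1550/1750]
  650 → container 4  [load 1700/1750]
  900 → container 7 (new)  [load 900/1750]
  1000 → container 8 (new)  [load 1000/1750]
  850 → container 7  [load 1750/1750]
  1400 → container 9 (new)  [load 1400/1750]
  1100 → container 10 (new)  [load 1100/1750]
10 containers opened.

10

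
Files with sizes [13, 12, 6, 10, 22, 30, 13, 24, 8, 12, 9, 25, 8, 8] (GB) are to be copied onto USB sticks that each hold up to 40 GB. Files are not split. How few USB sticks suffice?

Total = 30 + 25 + 24 + 22 + 13 + 13 + 12 + 12 + 10 + 9 + 8 + 8 + 8 + 6 = 200 GB.
Lower bound: ⌈200/40⌉ = 5 USB sticks.
A packing using 6 USB sticks:
  USB stick 1: 30 + 10 = 40
  USB stick 2: 25 + 13 = 38
  USB stick 3: 24 + 13 = 37
  USB stick 4: 22 + 12 + 6 = 40
  USB stick 5: 12 + 9 + 8 + 8 = 37
  USB stick 6: 8 = 8
No arrangement into 5 USB sticks stays within capacity, so 6 is optimal.

6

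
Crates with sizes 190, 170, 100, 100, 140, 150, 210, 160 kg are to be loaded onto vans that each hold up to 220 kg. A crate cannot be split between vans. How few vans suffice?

Total = 210 + 190 + 170 + 160 + 150 + 140 + 100 + 100 = 1220 kg.
Lower bound: ⌈1220/220⌉ = 6 vans.
A packing using 7 vans:
  van 1: 210 = 210
  van 2: 190 = 190
  van 3: 170 = 170
  van 4: 160 = 160
  van 5: 150 = 150
  van 6: 140 = 140
  van 7: 100 + 100 = 200
No arrangement into 6 vans stays within capacity, so 7 is optimal.

7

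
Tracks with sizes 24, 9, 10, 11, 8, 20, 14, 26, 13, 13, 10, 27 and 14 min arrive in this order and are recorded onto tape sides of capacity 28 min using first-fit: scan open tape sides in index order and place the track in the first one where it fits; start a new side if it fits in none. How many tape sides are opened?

  24 → side 1 (new)  [load 24/28]
  9 → side 2 (new)  [load 9/28]
  10 → side 2  [load 19/28]
  11 → side 3 (new)  [load 11/28]
  8 → side 2  [load 27/28]
  20 → side 4 (new)  [load 20/28]
  14 → side 3  [load 25/28]
  26 → side 5 (new)  [load 26/28]
  13 → side 6 (new)  [load 13/28]
  13 → side 6  [load 26/28]
  10 → side 7 (new)  [load 10/28]
  27 → side 8 (new)  [load 27/28]
  14 → side 7  [load 24/28]
8 tape sides opened.

8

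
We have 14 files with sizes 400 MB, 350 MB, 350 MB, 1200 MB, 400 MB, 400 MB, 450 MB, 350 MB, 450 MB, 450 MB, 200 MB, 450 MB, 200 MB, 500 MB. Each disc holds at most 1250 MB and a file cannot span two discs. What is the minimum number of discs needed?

5

Total = 1200 + 500 + 450 + 450 + 450 + 450 + 400 + 400 + 400 + 350 + 350 + 350 + 200 + 200 = 6150 MB.
Lower bound: ⌈6150/1250⌉ = 5 discs.
A packing using 5 discs:
  disc 1: 1200 = 1200
  disc 2: 500 + 400 + 350 = 1250
  disc 3: 450 + 450 + 350 = 1250
  disc 4: 450 + 450 + 350 = 1250
  disc 5: 400 + 400 + 200 + 200 = 1200
This matches the lower bound, so 5 is optimal.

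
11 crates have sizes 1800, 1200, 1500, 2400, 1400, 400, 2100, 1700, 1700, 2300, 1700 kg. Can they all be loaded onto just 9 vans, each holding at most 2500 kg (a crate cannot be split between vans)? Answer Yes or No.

No

Total = 18200 kg; ⌈18200/2500⌉ = 8.
9 crates each exceed half the capacity and cannot share a van, forcing at least 9 vans.
The bound of 9 does not rule out 9, but exhaustive search shows no assignment into 9 vans of capacity 2500 kg exists — the minimum is 10.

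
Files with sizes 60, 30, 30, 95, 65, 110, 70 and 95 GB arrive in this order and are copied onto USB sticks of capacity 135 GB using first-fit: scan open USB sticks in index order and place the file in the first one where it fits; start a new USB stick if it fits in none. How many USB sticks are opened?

  60 → USB stick 1 (new)  [load 60/135]
  30 → USB stick 1  [load 90/135]
  30 → USB stick 1  [load 120/135]
  95 → USB stick 2 (new)  [load 95/135]
  65 → USB stick 3 (new)  [load 65/135]
  110 → USB stick 4 (new)  [load 110/135]
  70 → USB stick 3  [load 135/135]
  95 → USB stick 5 (new)  [load 95/135]
5 USB sticks opened.

5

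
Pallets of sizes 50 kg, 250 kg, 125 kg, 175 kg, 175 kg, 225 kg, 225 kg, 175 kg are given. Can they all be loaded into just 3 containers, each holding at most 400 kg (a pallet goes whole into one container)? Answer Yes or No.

Total = 1400 kg; ⌈1400/400⌉ = 4.
At least 4 containers are required, but only 3 are allowed.

No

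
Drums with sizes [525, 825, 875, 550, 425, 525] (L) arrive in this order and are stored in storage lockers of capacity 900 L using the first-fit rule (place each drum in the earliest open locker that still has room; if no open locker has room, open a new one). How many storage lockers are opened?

6

  525 → locker 1 (new)  [load 525/900]
  825 → locker 2 (new)  [load 825/900]
  875 → locker 3 (new)  [load 875/900]
  550 → locker 4 (new)  [load 550/900]
  425 → locker 5 (new)  [load 425/900]
  525 → locker 6 (new)  [load 525/900]
6 storage lockers opened.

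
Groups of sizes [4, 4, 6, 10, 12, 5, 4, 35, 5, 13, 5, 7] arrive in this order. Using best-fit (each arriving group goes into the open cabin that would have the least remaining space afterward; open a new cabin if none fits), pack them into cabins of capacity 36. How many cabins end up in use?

  4 → cabin 1 (new)  [load 4/36]
  4 → cabin 1  [load 8/36]
  6 → cabin 1  [load 14/36]
  10 → cabin 1  [load 24/36]
  12 → cabin 1  [load 36/36]
  5 → cabin 2 (new)  [load 5/36]
  4 → cabin 2  [load 9/36]
  35 → cabin 3 (new)  [load 35/36]
  5 → cabin 2  [load 14/36]
  13 → cabin 2  [load 27/36]
  5 → cabin 2  [load 32/36]
  7 → cabin 4 (new)  [load 7/36]
4 cabins opened.

4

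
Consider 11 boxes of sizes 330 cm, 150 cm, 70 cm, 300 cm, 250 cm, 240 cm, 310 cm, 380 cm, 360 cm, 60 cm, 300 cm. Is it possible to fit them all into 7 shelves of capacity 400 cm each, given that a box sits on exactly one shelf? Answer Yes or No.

Total = 2750 cm; ⌈2750/400⌉ = 7.
8 boxes each exceed half the capacity and cannot share a shelf, forcing at least 8 shelves.
At least 8 shelves are required, but only 7 are allowed.

No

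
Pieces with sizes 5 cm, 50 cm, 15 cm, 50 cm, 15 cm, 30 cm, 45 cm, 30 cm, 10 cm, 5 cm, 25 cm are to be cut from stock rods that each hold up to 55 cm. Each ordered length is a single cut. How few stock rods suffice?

Total = 50 + 50 + 45 + 30 + 30 + 25 + 15 + 15 + 10 + 5 + 5 = 280 cm.
Lower bound: ⌈280/55⌉ = 6 stock rods.
A packing using 6 stock rods:
  stock rod 1: 50 + 5 = 55
  stock rod 2: 50 + 5 = 55
  stock rod 3: 45 + 10 = 55
  stock rod 4: 30 + 25 = 55
  stock rod 5: 30 + 15 = 45
  stock rod 6: 15 = 15
This matches the lower bound, so 6 is optimal.

6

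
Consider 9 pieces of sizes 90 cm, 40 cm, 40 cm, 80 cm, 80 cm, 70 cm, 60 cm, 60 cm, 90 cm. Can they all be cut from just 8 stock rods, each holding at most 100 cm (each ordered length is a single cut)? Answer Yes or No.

A valid assignment using 7 stock rods:
  stock rod 1: 90 = 90
  stock rod 2: 90 = 90
  stock rod 3: 80 = 80
  stock rod 4: 80 = 80
  stock rod 5: 70 = 70
  stock rod 6: 60 + 40 = 100
  stock rod 7: 60 + 40 = 100
That uses only 7 ≤ 8, so 8 stock rods are enough.

Yes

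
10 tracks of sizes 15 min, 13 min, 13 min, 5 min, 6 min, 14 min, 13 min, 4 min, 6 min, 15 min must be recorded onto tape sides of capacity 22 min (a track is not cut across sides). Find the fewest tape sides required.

Total = 15 + 15 + 14 + 13 + 13 + 13 + 6 + 6 + 5 + 4 = 104 min.
Lower bound: ⌈104/22⌉ = 5 tape sides.
Also, 6 tracks each exceed 11 min, and no two of those can share a side, so at least 6 tape sides are needed.
A packing using 6 tape sides:
  side 1: 15 + 6 = 21
  side 2: 15 + 6 = 21
  side 3: 14 + 5 = 19
  side 4: 13 + 4 = 17
  side 5: 13 = 13
  side 6: 13 = 13
This matches the lower bound, so 6 is optimal.

6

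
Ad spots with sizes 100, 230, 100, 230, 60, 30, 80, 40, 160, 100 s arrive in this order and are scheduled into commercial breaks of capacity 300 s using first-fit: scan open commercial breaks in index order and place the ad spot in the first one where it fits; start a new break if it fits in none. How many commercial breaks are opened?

5

  100 → break 1 (new)  [load 100/300]
  230 → break 2 (new)  [load 230/300]
  100 → break 1  [load 200/300]
  230 → break 3 (new)  [load 230/300]
  60 → break 1  [load 260/300]
  30 → break 1  [load 290/300]
  80 → break 4 (new)  [load 80/300]
  40 → break 2  [load 270/300]
  160 → break 4  [load 240/300]
  100 → break 5 (new)  [load 100/300]
5 commercial breaks opened.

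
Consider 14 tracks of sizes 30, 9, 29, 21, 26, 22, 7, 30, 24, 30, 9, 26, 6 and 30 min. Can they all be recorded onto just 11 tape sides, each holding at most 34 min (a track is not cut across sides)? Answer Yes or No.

Yes

A valid assignment using 10 tape sides:
  side 1: 30 = 30
  side 2: 30 = 30
  side 3: 30 = 30
  side 4: 30 = 30
  side 5: 29 = 29
  side 6: 26 + 7 = 33
  side 7: 26 + 6 = 32
  side 8: 24 + 9 = 33
  side 9: 22 + 9 = 31
  side 10: 21 = 21
That uses only 10 ≤ 11, so 11 tape sides are enough.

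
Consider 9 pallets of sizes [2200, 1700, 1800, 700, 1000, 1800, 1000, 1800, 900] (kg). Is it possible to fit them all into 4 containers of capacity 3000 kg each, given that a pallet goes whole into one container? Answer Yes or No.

Total = 12900 kg; ⌈12900/3000⌉ = 5.
At least 5 containers are required, but only 4 are allowed.

No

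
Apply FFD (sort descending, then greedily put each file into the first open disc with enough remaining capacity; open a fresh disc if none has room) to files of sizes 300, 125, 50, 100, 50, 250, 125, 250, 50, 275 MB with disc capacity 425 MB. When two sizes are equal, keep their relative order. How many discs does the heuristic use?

Sorted descending: 300, 275, 250, 250, 125, 125, 100, 50, 50, 50.
  300 → disc 1 (new)  [load 300/425]
  275 → disc 2 (new)  [load 275/425]
  250 → disc 3 (new)  [load 250/425]
  250 → disc 4 (new)  [load 250/425]
  125 → disc 1  [load 425/425]
  125 → disc 2  [load 400/425]
  100 → disc 3  [load 350/425]
  50 → disc 3  [load 400/425]
  50 → disc 4  [load 300/425]
  50 → disc 4  [load 350/425]
4 discs opened.

4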